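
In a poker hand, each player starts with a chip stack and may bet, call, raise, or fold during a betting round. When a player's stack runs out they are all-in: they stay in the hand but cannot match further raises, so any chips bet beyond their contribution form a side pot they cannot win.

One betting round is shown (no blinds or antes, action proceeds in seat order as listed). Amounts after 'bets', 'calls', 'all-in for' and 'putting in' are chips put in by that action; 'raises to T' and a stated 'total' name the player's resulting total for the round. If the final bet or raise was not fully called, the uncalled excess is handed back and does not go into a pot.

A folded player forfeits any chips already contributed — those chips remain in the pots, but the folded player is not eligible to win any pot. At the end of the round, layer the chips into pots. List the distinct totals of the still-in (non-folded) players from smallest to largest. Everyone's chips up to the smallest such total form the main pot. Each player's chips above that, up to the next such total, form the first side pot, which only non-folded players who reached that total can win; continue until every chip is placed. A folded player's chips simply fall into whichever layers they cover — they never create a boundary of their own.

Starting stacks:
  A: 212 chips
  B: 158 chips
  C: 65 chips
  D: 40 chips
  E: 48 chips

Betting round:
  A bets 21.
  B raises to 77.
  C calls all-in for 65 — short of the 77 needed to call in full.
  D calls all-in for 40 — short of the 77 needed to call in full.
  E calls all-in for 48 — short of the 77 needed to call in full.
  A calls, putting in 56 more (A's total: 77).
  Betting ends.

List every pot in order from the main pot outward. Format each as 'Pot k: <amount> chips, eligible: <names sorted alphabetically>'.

Pot 1: 200 chips, eligible: A, B, C, D, E
Pot 2: 32 chips, eligible: A, B, C, E
Pot 3: 51 chips, eligible: A, B, C
Pot 4: 24 chips, eligible: A, B

Derivation:
Contributions: A=77, B=77, C=65, D=40, E=48
Pot levels (distinct totals of non-folded players): 40, 48, 65, 77
Layer 1-40: 40 each from A, B, C, D, E = 40*5 = 200 chips; eligible A, B, C, D, E
Layer 41-48: 8 each from A, B, C, E = 8*4 = 32 chips; eligible A, B, C, E
Layer 49-65: 17 each from A, B, C = 17*3 = 51 chips; eligible A, B, C
Layer 66-77: 12 each from A, B = 12*2 = 24 chips; eligible A, B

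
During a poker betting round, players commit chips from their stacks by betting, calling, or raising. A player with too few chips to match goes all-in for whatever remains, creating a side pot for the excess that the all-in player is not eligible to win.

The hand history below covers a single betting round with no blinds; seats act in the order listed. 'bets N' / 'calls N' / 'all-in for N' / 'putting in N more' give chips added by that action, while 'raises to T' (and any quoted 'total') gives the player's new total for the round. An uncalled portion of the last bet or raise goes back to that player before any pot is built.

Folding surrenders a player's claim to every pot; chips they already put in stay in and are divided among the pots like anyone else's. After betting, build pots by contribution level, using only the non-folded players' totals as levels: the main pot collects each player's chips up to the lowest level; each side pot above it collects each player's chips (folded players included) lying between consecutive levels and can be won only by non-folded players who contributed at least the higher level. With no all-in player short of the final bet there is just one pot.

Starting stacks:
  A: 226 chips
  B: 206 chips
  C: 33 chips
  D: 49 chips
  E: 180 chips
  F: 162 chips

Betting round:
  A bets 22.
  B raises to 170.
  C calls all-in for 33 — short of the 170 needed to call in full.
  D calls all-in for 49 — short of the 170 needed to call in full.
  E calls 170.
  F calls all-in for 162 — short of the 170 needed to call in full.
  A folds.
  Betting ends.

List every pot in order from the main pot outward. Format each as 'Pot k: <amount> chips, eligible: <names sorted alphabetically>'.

Pot 1: 187 chips, eligible: B, C, D, E, F
Pot 2: 64 chips, eligible: B, D, E, F
Pot 3: 339 chips, eligible: B, E, F
Pot 4: 16 chips, eligible: B, E

Derivation:
Contributions: A=22, B=170, C=33, D=49, E=170, F=162
Folded: A
Pot levels (distinct totals of non-folded players): 33, 49, 162, 170
Layer 1-33: A 22 + B 33 + C 33 + D 33 + E 33 + F 33 = 187 chips; eligible B, C, D, E, F
Layer 34-49: 16 each from B, D, E, F = 16*4 = 64 chips; eligible B, D, E, F
Layer 50-162: 113 each from B, E, F = 113*3 = 339 chips; eligible B, E, F
Layer 163-170: 8 each from B, E = 8*2 = 16 chips; eligible B, E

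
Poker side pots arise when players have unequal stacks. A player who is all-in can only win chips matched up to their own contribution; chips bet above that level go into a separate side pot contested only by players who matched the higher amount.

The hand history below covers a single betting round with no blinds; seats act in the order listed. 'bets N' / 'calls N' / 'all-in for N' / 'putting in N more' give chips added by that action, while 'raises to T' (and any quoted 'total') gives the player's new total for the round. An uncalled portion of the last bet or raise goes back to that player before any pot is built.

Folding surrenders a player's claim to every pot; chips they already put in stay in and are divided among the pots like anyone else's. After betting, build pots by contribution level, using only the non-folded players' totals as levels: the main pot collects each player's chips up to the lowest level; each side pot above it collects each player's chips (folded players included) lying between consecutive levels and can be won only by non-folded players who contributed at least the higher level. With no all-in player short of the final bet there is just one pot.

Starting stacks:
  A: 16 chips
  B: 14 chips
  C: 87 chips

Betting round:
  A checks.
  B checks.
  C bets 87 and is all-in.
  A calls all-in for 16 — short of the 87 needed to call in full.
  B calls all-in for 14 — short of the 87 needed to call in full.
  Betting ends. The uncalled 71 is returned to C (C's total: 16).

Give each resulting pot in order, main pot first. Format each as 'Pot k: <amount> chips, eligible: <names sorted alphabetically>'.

Pot 1: 42 chips, eligible: A, B, C
Pot 2: 4 chips, eligible: A, C

Derivation:
Contributions (after 71 returned to C): A=16, B=14, C=16
Pot levels (distinct totals of non-folded players): 14, 16
Layer 1-14: 14 each from A, B, C = 14*3 = 42 chips; eligible A, B, C
Layer 15-16: 2 each from A, C = 2*2 = 4 chips; eligible A, C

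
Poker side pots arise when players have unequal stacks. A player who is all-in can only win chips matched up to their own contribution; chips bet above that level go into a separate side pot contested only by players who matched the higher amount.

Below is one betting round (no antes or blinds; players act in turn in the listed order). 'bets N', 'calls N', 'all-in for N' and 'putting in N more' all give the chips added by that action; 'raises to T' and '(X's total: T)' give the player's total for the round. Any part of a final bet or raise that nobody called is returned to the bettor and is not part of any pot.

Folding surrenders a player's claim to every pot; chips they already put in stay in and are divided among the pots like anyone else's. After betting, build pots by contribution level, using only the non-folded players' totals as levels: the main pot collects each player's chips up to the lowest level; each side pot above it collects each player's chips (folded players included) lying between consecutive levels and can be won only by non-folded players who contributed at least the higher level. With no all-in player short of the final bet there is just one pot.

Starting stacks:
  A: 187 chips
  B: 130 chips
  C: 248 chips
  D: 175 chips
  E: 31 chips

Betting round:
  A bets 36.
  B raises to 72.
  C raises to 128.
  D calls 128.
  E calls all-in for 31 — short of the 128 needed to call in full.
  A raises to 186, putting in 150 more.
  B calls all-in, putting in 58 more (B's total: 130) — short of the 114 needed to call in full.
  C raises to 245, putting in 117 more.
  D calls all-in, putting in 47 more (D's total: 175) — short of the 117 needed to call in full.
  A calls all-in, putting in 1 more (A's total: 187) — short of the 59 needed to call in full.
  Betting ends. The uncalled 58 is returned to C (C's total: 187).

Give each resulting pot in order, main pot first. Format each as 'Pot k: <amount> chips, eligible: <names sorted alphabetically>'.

Contributions (after 58 returned to C): A=187, B=130, C=187, D=175, E=31
Pot levels (distinct totals of non-folded players): 31, 130, 175, 187
Layer 1-31: 31 each from A, B, C, D, E = 31*5 = 155 chips; eligible A, B, C, D, E
Layer 32-130: 99 each from A, B, C, D = 99*4 = 396 chips; eligible A, B, C, D
Layer 131-175: 45 each from A, C, D = 45*3 = 135 chips; eligible A, C, D
Layer 176-187: 12 each from A, C = 12*2 = 24 chips; eligible A, C

Pot 1: 155 chips, eligible: A, B, C, D, E
Pot 2: 396 chips, eligible: A, B, C, D
Pot 3: 135 chips, eligible: A, C, D
Pot 4: 24 chips, eligible: A, C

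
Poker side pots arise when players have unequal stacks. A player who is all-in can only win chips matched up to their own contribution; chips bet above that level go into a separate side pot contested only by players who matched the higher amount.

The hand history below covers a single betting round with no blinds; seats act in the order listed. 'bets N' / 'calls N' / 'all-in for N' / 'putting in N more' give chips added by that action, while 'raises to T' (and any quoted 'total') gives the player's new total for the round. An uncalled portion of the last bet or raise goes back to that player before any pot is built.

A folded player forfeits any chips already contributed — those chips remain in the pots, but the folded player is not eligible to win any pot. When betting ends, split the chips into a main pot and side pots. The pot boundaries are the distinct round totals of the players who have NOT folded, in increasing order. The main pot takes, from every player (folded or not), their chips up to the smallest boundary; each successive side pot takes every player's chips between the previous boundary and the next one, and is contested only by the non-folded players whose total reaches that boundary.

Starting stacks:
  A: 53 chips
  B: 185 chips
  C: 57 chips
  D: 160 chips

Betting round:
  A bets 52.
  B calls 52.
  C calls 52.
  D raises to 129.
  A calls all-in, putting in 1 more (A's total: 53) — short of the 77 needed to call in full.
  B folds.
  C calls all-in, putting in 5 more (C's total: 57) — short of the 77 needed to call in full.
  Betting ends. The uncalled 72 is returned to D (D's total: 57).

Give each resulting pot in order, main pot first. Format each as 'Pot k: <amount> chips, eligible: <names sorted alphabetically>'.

Pot 1: 211 chips, eligible: A, C, D
Pot 2: 8 chips, eligible: C, D

Derivation:
Contributions (after 72 returned to D): A=53, B=52, C=57, D=57
Folded: B
Pot levels (distinct totals of non-folded players): 53, 57
Layer 1-53: A 53 + B 52 + C 53 + D 53 = 211 chips; eligible A, C, D
Layer 54-57: 4 each from C, D = 4*2 = 8 chips; eligible C, D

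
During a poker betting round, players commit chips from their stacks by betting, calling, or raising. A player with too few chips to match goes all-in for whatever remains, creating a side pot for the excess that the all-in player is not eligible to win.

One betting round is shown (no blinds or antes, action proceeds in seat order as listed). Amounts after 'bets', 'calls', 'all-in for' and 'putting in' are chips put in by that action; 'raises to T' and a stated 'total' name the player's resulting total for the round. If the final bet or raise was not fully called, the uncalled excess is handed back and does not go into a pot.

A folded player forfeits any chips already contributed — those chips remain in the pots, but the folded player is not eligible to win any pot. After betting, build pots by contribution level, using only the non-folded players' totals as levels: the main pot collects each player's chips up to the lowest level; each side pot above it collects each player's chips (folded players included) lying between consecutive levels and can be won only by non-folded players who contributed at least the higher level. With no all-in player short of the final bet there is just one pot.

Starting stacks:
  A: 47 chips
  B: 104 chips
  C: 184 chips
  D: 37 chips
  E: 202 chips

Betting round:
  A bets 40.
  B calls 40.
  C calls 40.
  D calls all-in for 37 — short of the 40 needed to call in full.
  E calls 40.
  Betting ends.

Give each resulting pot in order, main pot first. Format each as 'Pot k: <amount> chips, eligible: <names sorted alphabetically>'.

Pot 1: 185 chips, eligible: A, B, C, D, E
Pot 2: 12 chips, eligible: A, B, C, E

Derivation:
Contributions: A=40, B=40, C=40, D=37, E=40
Pot levels (distinct totals of non-folded players): 37, 40
Layer 1-37: 37 each from A, B, C, D, E = 37*5 = 185 chips; eligible A, B, C, D, E
Layer 38-40: 3 each from A, B, C, E = 3*4 = 12 chips; eligible A, B, C, E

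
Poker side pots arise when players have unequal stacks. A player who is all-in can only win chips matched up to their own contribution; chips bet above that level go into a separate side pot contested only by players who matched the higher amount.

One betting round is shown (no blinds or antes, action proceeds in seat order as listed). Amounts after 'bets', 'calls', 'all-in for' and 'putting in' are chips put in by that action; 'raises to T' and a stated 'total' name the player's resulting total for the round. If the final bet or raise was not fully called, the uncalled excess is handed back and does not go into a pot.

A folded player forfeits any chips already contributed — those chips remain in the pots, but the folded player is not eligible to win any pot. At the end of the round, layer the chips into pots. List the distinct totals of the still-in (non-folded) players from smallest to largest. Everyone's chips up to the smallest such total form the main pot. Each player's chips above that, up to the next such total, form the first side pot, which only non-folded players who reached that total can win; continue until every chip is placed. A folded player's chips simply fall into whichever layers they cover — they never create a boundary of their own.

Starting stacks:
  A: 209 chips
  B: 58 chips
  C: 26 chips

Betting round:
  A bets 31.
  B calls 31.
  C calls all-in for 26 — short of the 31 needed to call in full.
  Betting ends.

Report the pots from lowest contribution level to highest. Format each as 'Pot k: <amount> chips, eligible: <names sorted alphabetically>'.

Pot 1: 78 chips, eligible: A, B, C
Pot 2: 10 chips, eligible: A, B

Derivation:
Contributions: A=31, B=31, C=26
Pot levels (distinct totals of non-folded players): 26, 31
Layer 1-26: 26 each from A, B, C = 26*3 = 78 chips; eligible A, B, C
Layer 27-31: 5 each from A, B = 5*2 = 10 chips; eligible A, B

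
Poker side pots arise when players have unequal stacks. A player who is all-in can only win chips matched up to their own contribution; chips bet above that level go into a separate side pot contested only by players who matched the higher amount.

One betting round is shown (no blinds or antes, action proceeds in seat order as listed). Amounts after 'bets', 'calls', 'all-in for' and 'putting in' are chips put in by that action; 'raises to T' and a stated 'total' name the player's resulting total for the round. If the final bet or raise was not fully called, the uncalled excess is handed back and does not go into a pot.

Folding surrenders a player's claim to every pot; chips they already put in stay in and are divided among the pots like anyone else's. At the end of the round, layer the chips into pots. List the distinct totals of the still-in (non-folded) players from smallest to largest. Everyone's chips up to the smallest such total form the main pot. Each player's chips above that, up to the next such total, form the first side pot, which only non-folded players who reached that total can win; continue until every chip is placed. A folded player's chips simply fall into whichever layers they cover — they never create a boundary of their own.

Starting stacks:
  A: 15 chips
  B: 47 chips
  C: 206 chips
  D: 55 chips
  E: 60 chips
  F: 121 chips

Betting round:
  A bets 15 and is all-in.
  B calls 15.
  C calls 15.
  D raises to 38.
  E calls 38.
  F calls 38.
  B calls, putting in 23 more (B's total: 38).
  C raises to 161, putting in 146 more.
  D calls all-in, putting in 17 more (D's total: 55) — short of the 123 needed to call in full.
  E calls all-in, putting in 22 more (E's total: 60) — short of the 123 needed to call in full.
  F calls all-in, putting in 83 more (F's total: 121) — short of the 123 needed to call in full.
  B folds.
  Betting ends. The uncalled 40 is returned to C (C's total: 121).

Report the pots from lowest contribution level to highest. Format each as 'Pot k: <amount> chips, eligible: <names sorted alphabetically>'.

Contributions (after 40 returned to C): A=15, B=38, C=121, D=55, E=60, F=121
Folded: B
Pot levels (distinct totals of non-folded players): 15, 55, 60, 121
Layer 1-15: 15 each from A, B, C, D, E, F = 15*6 = 90 chips; eligible A, C, D, E, F
Layer 16-55: B 23 + C 40 + D 40 + E 40 + F 40 = 183 chips; eligible C, D, E, F
Layer 56-60: 5 each from C, E, F = 5*3 = 15 chips; eligible C, E, F
Layer 61-121: 61 each from C, F = 61*2 = 122 chips; eligible C, F

Pot 1: 90 chips, eligible: A, C, D, E, F
Pot 2: 183 chips, eligible: C, D, E, F
Pot 3: 15 chips, eligible: C, E, F
Pot 4: 122 chips, eligible: C, F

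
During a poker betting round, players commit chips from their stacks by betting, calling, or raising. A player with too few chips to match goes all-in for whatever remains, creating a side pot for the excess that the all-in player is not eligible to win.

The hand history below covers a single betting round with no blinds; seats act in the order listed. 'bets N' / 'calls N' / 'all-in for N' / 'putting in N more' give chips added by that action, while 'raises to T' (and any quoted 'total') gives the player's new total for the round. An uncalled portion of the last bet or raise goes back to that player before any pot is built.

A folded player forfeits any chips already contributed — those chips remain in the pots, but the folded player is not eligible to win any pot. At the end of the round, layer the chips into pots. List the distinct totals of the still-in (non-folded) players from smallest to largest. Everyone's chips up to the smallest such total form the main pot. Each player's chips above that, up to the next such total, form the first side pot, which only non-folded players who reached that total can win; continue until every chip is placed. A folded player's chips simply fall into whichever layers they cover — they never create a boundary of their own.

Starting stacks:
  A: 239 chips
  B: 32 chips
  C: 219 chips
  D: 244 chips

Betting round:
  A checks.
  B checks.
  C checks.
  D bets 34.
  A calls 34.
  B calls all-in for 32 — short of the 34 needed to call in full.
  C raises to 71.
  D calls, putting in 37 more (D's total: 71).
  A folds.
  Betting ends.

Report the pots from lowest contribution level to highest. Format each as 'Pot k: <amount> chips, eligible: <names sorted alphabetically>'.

Pot 1: 128 chips, eligible: B, C, D
Pot 2: 80 chips, eligible: C, D

Derivation:
Contributions: A=34, B=32, C=71, D=71
Folded: A
Pot levels (distinct totals of non-folded players): 32, 71
Layer 1-32: 32 each from A, B, C, D = 32*4 = 128 chips; eligible B, C, D
Layer 33-71: A 2 + C 39 + D 39 = 80 chips; eligible C, D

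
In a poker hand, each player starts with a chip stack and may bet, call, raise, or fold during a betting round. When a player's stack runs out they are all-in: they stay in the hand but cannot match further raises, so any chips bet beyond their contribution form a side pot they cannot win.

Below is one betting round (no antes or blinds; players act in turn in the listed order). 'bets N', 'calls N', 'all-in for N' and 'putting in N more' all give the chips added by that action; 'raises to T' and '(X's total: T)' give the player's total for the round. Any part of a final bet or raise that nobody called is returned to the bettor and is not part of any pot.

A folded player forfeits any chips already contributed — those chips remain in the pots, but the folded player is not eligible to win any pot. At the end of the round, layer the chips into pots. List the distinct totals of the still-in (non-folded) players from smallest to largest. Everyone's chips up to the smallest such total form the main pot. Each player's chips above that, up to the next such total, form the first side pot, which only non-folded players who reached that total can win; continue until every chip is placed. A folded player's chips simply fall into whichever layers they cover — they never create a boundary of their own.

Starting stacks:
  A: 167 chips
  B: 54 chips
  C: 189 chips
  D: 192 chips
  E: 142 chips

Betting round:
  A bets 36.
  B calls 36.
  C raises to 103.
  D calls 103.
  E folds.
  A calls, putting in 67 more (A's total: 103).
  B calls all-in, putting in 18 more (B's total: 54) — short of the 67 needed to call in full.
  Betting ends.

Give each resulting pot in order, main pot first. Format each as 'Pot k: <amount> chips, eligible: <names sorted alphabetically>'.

Contributions: A=103, B=54, C=103, D=103
Folded: E
Pot levels (distinct totals of non-folded players): 54, 103
Layer 1-54: 54 each from A, B, C, D = 54*4 = 216 chips; eligible A, B, C, D
Layer 55-103: 49 each from A, C, D = 49*3 = 147 chips; eligible A, C, D

Pot 1: 216 chips, eligible: A, B, C, D
Pot 2: 147 chips, eligible: A, C, D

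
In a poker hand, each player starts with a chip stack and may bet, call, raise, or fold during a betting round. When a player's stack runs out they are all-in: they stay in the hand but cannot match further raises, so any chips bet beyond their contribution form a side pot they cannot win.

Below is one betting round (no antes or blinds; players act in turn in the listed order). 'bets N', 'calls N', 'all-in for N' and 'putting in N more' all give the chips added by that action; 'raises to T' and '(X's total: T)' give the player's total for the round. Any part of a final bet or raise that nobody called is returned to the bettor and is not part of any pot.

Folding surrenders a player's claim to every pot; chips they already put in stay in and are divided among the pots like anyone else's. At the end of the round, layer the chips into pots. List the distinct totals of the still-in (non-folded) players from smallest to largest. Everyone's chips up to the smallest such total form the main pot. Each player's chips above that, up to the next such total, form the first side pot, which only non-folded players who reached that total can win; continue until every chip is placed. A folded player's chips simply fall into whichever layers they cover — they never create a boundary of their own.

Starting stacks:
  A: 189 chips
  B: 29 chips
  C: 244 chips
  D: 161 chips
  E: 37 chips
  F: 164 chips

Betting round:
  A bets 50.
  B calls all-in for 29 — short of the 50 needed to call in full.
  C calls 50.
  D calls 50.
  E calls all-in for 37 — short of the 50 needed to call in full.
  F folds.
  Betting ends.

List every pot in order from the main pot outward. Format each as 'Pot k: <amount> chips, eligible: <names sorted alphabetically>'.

Pot 1: 145 chips, eligible: A, B, C, D, E
Pot 2: 32 chips, eligible: A, C, D, E
Pot 3: 39 chips, eligible: A, C, D

Derivation:
Contributions: A=50, B=29, C=50, D=50, E=37
Folded: F
Pot levels (distinct totals of non-folded players): 29, 37, 50
Layer 1-29: 29 each from A, B, C, D, E = 29*5 = 145 chips; eligible A, B, C, D, E
Layer 30-37: 8 each from A, C, D, E = 8*4 = 32 chips; eligible A, C, D, E
Layer 38-50: 13 each from A, C, D = 13*3 = 39 chips; eligible A, C, D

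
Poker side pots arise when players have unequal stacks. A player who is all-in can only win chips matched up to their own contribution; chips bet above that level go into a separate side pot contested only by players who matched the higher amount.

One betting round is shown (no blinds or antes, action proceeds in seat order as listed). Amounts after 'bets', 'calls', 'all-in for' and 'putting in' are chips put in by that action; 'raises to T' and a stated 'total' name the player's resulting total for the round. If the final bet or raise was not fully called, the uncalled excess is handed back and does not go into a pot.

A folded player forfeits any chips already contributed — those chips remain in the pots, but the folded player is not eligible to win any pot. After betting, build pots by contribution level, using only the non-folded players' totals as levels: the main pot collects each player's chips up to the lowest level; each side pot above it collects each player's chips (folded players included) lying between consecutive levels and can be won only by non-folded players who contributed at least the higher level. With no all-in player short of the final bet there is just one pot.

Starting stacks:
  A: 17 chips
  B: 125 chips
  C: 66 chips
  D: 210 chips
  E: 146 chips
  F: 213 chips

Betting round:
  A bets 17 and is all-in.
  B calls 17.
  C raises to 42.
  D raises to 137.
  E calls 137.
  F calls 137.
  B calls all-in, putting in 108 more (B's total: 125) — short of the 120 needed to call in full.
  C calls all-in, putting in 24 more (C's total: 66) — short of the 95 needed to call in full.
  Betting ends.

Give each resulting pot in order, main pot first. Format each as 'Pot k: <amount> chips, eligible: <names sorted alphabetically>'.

Pot 1: 102 chips, eligible: A, B, C, D, E, F
Pot 2: 245 chips, eligible: B, C, D, E, F
Pot 3: 236 chips, eligible: B, D, E, F
Pot 4: 36 chips, eligible: D, E, F

Derivation:
Contributions: A=17, B=125, C=66, D=137, E=137, F=137
Pot levels (distinct totals of non-folded players): 17, 66, 125, 137
Layer 1-17: 17 each from A, B, C, D, E, F = 17*6 = 102 chips; eligible A, B, C, D, E, F
Layer 18-66: 49 each from B, C, D, E, F = 49*5 = 245 chips; eligible B, C, D, E, F
Layer 67-125: 59 each from B, D, E, F = 59*4 = 236 chips; eligible B, D, E, F
Layer 126-137: 12 each from D, E, F = 12*3 = 36 chips; eligible D, E, F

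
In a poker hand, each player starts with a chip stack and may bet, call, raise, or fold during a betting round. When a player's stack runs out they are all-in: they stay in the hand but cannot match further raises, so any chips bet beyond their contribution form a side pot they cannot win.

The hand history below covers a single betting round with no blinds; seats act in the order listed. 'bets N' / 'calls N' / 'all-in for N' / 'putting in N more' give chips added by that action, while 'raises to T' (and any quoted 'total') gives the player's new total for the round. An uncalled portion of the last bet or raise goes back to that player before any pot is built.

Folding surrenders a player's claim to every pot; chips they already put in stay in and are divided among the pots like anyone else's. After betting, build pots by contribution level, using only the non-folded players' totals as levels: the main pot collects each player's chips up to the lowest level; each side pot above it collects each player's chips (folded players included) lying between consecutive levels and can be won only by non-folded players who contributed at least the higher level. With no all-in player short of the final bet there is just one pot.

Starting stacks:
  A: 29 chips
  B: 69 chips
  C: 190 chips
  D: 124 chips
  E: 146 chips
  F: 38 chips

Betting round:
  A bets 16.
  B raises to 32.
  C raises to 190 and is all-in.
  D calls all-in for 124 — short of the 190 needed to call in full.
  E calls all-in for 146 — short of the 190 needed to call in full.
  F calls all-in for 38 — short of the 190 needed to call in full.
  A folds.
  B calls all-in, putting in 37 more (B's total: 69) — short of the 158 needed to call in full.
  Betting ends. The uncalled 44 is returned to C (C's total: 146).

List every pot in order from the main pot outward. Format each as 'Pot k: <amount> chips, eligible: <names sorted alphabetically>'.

Contributions (after 44 returned to C): A=16, B=69, C=146, D=124, E=146, F=38
Folded: A
Pot levels (distinct totals of non-folded players): 38, 69, 124, 146
Layer 1-38: A 16 + B 38 + C 38 + D 38 + E 38 + F 38 = 206 chips; eligible B, C, D, E, F
Layer 39-69: 31 each from B, C, D, E = 31*4 = 124 chips; eligible B, C, D, E
Layer 70-124: 55 each from C, D, E = 55*3 = 165 chips; eligible C, D, E
Layer 125-146: 22 each from C, E = 22*2 = 44 chips; eligible C, E

Pot 1: 206 chips, eligible: B, C, D, E, F
Pot 2: 124 chips, eligible: B, C, D, E
Pot 3: 165 chips, eligible: C, D, E
Pot 4: 44 chips, eligible: C, E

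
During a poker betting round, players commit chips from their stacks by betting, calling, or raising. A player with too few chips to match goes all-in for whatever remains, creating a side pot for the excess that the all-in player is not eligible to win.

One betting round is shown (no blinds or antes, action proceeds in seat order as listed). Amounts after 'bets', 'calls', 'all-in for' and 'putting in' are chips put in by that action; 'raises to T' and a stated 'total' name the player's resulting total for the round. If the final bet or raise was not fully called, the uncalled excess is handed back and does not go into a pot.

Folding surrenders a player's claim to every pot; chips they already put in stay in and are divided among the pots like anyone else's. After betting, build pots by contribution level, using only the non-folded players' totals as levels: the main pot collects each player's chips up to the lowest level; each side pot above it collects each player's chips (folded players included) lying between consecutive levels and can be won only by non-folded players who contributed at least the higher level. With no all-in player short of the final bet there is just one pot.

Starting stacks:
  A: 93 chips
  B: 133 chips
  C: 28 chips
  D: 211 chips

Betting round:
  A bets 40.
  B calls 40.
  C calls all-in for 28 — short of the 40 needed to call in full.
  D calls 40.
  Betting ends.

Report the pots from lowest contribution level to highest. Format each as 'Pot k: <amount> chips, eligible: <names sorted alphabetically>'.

Pot 1: 112 chips, eligible: A, B, C, D
Pot 2: 36 chips, eligible: A, B, D

Derivation:
Contributions: A=40, B=40, C=28, D=40
Pot levels (distinct totals of non-folded players): 28, 40
Layer 1-28: 28 each from A, B, C, D = 28*4 = 112 chips; eligible A, B, C, D
Layer 29-40: 12 each from A, B, D = 12*3 = 36 chips; eligible A, B, D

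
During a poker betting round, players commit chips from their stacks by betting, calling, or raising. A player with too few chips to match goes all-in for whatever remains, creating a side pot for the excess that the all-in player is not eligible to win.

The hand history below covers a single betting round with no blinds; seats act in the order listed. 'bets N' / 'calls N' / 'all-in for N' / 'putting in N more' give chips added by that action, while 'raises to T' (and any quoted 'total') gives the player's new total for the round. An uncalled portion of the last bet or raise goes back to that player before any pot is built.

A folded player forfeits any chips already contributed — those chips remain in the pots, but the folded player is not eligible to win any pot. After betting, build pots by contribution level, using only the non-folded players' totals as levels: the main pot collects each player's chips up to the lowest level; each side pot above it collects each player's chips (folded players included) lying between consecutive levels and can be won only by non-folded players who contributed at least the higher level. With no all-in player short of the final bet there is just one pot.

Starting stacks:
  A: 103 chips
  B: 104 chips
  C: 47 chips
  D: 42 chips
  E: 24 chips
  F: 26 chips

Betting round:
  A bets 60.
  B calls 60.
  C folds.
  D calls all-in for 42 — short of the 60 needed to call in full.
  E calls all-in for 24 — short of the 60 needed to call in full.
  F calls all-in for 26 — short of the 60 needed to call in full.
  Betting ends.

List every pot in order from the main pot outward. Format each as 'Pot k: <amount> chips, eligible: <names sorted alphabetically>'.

Pot 1: 120 chips, eligible: A, B, D, E, F
Pot 2: 8 chips, eligible: A, B, D, F
Pot 3: 48 chips, eligible: A, B, D
Pot 4: 36 chips, eligible: A, B

Derivation:
Contributions: A=60, B=60, D=42, E=24, F=26
Folded: C
Pot levels (distinct totals of non-folded players): 24, 26, 42, 60
Layer 1-24: 24 each from A, B, D, E, F = 24*5 = 120 chips; eligible A, B, D, E, F
Layer 25-26: 2 each from A, B, D, F = 2*4 = 8 chips; eligible A, B, D, F
Layer 27-42: 16 each from A, B, D = 16*3 = 48 chips; eligible A, B, D
Layer 43-60: 18 each from A, B = 18*2 = 36 chips; eligible A, B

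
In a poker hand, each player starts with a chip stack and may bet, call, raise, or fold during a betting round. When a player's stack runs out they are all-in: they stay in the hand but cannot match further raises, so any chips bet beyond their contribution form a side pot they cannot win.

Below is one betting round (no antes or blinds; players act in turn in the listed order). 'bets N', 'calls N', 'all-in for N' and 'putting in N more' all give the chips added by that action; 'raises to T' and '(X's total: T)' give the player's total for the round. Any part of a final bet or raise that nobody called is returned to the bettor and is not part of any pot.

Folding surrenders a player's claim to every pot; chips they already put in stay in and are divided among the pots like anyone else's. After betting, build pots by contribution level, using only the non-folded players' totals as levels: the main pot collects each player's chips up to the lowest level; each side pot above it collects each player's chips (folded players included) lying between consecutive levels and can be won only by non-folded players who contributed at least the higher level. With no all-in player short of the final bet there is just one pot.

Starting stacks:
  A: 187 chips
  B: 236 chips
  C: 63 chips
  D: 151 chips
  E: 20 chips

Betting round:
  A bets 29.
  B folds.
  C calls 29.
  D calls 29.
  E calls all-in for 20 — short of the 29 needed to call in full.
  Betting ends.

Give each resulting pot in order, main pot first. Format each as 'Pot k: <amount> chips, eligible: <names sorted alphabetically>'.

Pot 1: 80 chips, eligible: A, C, D, E
Pot 2: 27 chips, eligible: A, C, D

Derivation:
Contributions: A=29, C=29, D=29, E=20
Folded: B
Pot levels (distinct totals of non-folded players): 20, 29
Layer 1-20: 20 each from A, C, D, E = 20*4 = 80 chips; eligible A, C, D, E
Layer 21-29: 9 each from A, C, D = 9*3 = 27 chips; eligible A, C, D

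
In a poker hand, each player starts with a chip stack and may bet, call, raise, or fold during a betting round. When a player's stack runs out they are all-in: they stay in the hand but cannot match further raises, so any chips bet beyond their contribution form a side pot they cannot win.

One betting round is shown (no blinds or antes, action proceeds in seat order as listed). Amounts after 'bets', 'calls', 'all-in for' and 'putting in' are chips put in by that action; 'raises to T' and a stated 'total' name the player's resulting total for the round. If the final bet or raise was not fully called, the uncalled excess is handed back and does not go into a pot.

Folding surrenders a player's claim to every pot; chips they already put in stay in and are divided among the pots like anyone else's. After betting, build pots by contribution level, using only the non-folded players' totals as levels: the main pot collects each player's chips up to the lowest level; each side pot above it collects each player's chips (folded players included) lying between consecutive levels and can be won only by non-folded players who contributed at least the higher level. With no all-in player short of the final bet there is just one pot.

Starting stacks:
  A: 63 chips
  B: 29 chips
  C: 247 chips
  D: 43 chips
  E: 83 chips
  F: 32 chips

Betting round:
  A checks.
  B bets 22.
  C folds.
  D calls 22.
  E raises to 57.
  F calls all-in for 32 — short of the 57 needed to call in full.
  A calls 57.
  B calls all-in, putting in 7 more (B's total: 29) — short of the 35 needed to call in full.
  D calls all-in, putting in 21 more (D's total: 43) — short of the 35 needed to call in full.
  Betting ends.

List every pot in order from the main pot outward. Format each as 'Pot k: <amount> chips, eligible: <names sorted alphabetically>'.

Contributions: A=57, B=29, D=43, E=57, F=32
Folded: C
Pot levels (distinct totals of non-folded players): 29, 32, 43, 57
Layer 1-29: 29 each from A, B, D, E, F = 29*5 = 145 chips; eligible A, B, D, E, F
Layer 30-32: 3 each from A, D, E, F = 3*4 = 12 chips; eligible A, D, E, F
Layer 33-43: 11 each from A, D, E = 11*3 = 33 chips; eligible A, D, E
Layer 44-57: 14 each from A, E = 14*2 = 28 chips; eligible A, E

Pot 1: 145 chips, eligible: A, B, D, E, F
Pot 2: 12 chips, eligible: A, D, E, F
Pot 3: 33 chips, eligible: A, D, E
Pot 4: 28 chips, eligible: A, E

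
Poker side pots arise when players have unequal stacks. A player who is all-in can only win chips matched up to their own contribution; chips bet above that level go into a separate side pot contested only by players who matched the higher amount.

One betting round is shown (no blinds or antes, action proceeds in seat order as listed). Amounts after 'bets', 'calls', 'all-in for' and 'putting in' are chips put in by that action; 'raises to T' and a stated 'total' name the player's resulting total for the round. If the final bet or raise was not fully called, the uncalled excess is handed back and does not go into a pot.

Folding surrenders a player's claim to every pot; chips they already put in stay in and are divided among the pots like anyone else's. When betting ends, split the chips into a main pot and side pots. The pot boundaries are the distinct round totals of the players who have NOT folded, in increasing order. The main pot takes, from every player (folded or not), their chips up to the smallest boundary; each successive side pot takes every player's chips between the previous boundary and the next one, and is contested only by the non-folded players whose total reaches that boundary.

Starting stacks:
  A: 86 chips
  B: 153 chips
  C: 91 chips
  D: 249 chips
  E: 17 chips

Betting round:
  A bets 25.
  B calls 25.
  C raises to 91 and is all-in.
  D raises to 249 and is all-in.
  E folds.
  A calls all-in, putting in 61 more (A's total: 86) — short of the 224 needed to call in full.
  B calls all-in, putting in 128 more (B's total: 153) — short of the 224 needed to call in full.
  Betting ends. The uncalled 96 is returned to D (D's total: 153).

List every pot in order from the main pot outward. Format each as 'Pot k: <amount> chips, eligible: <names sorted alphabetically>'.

Pot 1: 344 chips, eligible: A, B, C, D
Pot 2: 15 chips, eligible: B, C, D
Pot 3: 124 chips, eligible: B, D

Derivation:
Contributions (after 96 returned to D): A=86, B=153, C=91, D=153
Folded: E
Pot levels (distinct totals of non-folded players): 86, 91, 153
Layer 1-86: 86 each from A, B, C, D = 86*4 = 344 chips; eligible A, B, C, D
Layer 87-91: 5 each from B, C, D = 5*3 = 15 chips; eligible B, C, D
Layer 92-153: 62 each from B, D = 62*2 = 124 chips; eligible B, D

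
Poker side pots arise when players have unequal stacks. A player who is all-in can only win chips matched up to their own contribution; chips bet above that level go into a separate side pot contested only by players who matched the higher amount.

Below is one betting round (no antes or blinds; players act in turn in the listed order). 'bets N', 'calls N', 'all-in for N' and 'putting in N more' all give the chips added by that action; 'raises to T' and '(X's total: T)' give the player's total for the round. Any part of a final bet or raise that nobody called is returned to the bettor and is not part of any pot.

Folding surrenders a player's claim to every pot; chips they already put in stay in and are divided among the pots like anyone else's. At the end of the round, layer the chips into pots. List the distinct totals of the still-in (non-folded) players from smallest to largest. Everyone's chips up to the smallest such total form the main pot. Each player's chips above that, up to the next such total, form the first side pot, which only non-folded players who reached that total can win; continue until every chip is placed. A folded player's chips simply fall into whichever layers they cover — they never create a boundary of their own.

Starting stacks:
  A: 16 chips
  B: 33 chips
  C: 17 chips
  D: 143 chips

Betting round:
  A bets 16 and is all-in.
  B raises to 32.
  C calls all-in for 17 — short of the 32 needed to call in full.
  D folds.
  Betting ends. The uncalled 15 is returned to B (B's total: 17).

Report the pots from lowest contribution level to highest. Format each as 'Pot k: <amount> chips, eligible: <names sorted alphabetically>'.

Contributions (after 15 returned to B): A=16, B=17, C=17
Folded: D
Pot levels (distinct totals of non-folded players): 16, 17
Layer 1-16: 16 each from A, B, C = 16*3 = 48 chips; eligible A, B, C
Layer 17-17: 1 each from B, C = 1*2 = 2 chips; eligible B, C

Pot 1: 48 chips, eligible: A, B, C
Pot 2: 2 chips, eligible: B, C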